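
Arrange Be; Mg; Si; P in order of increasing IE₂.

Mg < Si < Be < P

IE_2 is the cost of taking one more electron from the +1 cation: Be⁺ still has 1 valence electron; Mg⁺ still has 1 valence electron; Si⁺ still has 3 valence electrons; P⁺ still has 4 valence electrons.
All are still removing valence electrons, so compare the +1 ions as you would atoms: IE_2 generally rises across a period (higher Z_eff) and falls down a group (larger shell), subject to the usual subshell exceptions.
Valence configurations: Be⁺ [He]2s¹, Mg⁺ [Ne]3s¹, Si⁺ [Ne]3s²3p¹, P⁺ [Ne]3s²3p².
Approximate IE_2 values (kJ/mol): Be 1757, Mg 1451, Si 1577, P 1907.
So the second ionization energies run Mg < Si < Be < P.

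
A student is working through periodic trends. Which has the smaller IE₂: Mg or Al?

Mg

IE_2 is the cost of taking one more electron from the +1 cation: Mg⁺ still has 1 valence electron; Al⁺ still has 2 valence electrons.
All are still removing valence electrons, so compare the +1 ions as you would atoms: IE_2 generally rises across a period (higher Z_eff) and falls down a group (larger shell), subject to the usual subshell exceptions.
Valence configurations: Mg⁺ [Ne]3s¹, Al⁺ [Ne]3s².
Approximate IE_2 values (kJ/mol): Mg 1451, Al 1817.
Hence IE_2: Mg < Al.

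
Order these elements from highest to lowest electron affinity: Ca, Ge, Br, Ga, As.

Br, Ge, As, Ga, Ca

Ca is in period 4, group 2; Ga is in period 4, group 13; Ge is in period 4, group 14; As is in period 4, group 15; Br is in period 4, group 17.
EA tends to increase across a period and decrease down a group, though the pattern is less regular than for IE or radius.
All lie in period 4; the across-period trend (electron affinity increases left to right) applies, with the exception below.
Note the exception: Ge has a higher electron affinity than As, contrary to the simple trend — adding an electron to As's half-filled 4p³ is unfavourable, so Ge (4p²) has the more exothermic EA.
Approximate values (kJ/mol): Ca 2, Ga 29, Ge 119, As 78, Br 325.
So from highest to lowest: Br > Ge > As > Ga > Ca.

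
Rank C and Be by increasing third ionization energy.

C, Be

IE_3 is the cost of taking one more electron from the +2 cation: C²⁺ still has 2 valence electrons; Be²⁺ is the bare [He] core.
Core electrons are held far more tightly than valence electrons, so Be tops the IE_3 order.
The numbers (kJ/mol): C 4620, Be 14849.
Hence IE_3: C < Be.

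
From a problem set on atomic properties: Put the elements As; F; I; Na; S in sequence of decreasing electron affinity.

F > I > S > As > Na

F is in period 2, group 17; Na is in period 3, group 1; S is in period 3, group 16; As is in period 4, group 15; I is in period 5, group 17.
EA tends to increase across a period and decrease down a group, though the pattern is less regular than for IE or radius.
Here both period and group differ, so the two effects have to be weighed against each other.
As > Na: the two effects oppose for this pair; the across-period effect wins (78 vs 53 kJ/mol).
S > As: both effects reinforce here, so S is clearly the higher of the two.
I > S: the two effects oppose for this pair; the across-period effect wins (295 vs 200 kJ/mol).
F > I: F sits above I in group 17, so the down-group effect alone puts F higher.
For reference (kJ/mol): F 328, Na 53, S 200, As 78, I 295.
So from highest to lowest: F > I > S > As > Na.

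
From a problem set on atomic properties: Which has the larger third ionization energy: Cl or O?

IE_3 is the cost of taking one more electron from the +2 cation: Cl²⁺ still has 5 valence electrons; O²⁺ still has 4 valence electrons.
All are still removing valence electrons, so compare the +2 ions as you would atoms: IE_3 generally rises across a period (higher Z_eff) and falls down a group (larger shell), subject to the usual subshell exceptions.
Valence configurations: Cl²⁺ [Ne]3s²3p³, O²⁺ [He]2s²2p².
Tabulated IE_3 (kJ/mol): Cl 3822, O 5300.
So the third ionization energies run Cl < O.

O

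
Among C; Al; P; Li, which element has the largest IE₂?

After 1 electron has been removed, what remains? C⁺ still has 3 valence electrons; Al⁺ still has 2 valence electrons; P⁺ still has 4 valence electrons; Li⁺ is the bare [He] core.
Breaking into a closed-shell core is much more expensive than removing a leftover valence electron — Li has the largest IE_2 here.
Valence configurations: C⁺ [He]2s²2p¹, Al⁺ [Ne]3s², P⁺ [Ne]3s²3p².
Tabulated IE_2 (kJ/mol): C 2353, Al 1817, P 1907, Li 7298.
Putting it together, IE_2: Al < P < C < Li.

Li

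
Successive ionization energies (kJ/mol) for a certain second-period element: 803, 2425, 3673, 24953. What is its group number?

Group 13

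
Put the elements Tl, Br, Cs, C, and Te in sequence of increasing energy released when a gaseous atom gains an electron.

Tl < Cs < C < Te < Br

C is in period 2, group 14; Br is in period 4, group 17; Te is in period 5, group 16; Cs is in period 6, group 1; Tl is in period 6, group 13.
Atoms with high Z_eff and room in the valence shell (especially the halogens) have the most exothermic electron affinities.
These span different periods and groups, so the two trends combine.
Cs > Tl: this pair runs against the simple trend — see the exception note.
C > Cs: both effects reinforce here, so C is clearly the higher of the two.
Te > C: the two effects oppose for this pair; the across-period effect wins (190 vs 122 kJ/mol).
Br > Te: relative to Te, both the across-period and down-group shifts push Br's electron affinity up.
Note the exception: Cs has a higher electron affinity than Tl, contrary to the simple trend — Tl's ns²np¹ configuration gives only a small electron affinity — the sparsely filled np subshell binds an added electron weakly.
Approximate values (kJ/mol): C 122, Br 325, Te 190, Cs 46, Tl 19.
So from lowest to highest: Tl < Cs < C < Te < Br.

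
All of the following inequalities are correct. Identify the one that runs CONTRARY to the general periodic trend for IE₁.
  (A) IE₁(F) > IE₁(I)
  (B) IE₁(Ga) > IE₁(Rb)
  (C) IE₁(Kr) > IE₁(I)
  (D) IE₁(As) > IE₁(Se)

The general trend: IE₁ increases across a period and decreases down a group.
(A) F (period 2, group 17) vs I (period 5, group 17): the stated order agrees with the simple trend.
(B) Ga (period 4, group 13) vs Rb (period 5, group 1): the stated order agrees with the simple trend.
(C) Kr (period 4, group 18) vs I (period 5, group 17): the stated order agrees with the simple trend.
(D) As (period 4, group 15) vs Se (period 4, group 16): the stated order contradicts the simple trend.
The exception is (D): Se (4p⁴) ionizes more easily than half-filled As (4p³).

(D)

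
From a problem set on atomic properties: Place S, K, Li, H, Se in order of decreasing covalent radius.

Atomic radius shrinks across a period as nuclear charge pulls the same shell inward, and grows down a group as new shells are added.
Here both period and group differ, so the two effects have to be weighed against each other.
S > H: the two effects oppose for this pair; the down-group effect wins (103 vs 32 pm).
Se > S: they share group 16; the group trend gives Se the larger value.
Li > Se: period and group pull opposite ways; the across-period shift dominates (133 vs 116 pm).
K > Li: they share group 1; the group trend gives K the larger value.
For reference (pm): H 32, Li 133, S 103, K 196, Se 116.
So from largest to smallest: K > Li > Se > S > H.

K, Li, Se, S, H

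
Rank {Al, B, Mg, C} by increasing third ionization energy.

Al < B < C < Mg

IE_3 is the cost of taking one more electron from the +2 cation: Al²⁺ still has 1 valence electron; B²⁺ still has 1 valence electron; Mg²⁺ is the bare [Ne] core; C²⁺ still has 2 valence electrons.
Core electrons are held far more tightly than valence electrons, so Mg tops the IE_3 order.
Valence configurations: Al²⁺ [Ne]3s¹, B²⁺ [He]2s¹, C²⁺ [He]2s².
Tabulated IE_3 (kJ/mol): Al 2745, B 3660, Mg 7733, C 4620.
Overall IE_3 order: Al < B < C < Mg.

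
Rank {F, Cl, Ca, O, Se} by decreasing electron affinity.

Cl, F, Se, O, Ca

O is in period 2, group 16; F is in period 2, group 17; Cl is in period 3, group 17; Ca is in period 4, group 2; Se is in period 4, group 16.
Electron affinity generally becomes more exothermic across a period toward the halogens and less exothermic down a group.
Here both period and group differ, so the two effects have to be weighed against each other.
O > Ca: relative to Ca, both the across-period and down-group shifts push O's electron affinity up.
Se > O: this pair runs against the simple trend — see the exception note.
F > Se: both effects reinforce here, so F is clearly the higher of the two.
Cl > F: this pair runs against the simple trend — see the exception note.
Note the exception: Se has a higher electron affinity than O, contrary to the simple trend — O's compact 2p subshell gives strong electron–electron repulsion on the added electron.
Note the exception: Cl has a higher electron affinity than F, contrary to the simple trend — F's small 2p subshell makes the incoming electron feel strong e⁻–e⁻ repulsion, so Cl actually releases more energy on gaining an electron.
For reference (kJ/mol): O 141, F 328, Cl 349, Ca 2, Se 195.
So from highest to lowest: Cl > F > Se > O > Ca.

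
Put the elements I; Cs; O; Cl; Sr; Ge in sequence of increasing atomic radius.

Atomic radius shrinks across a period as nuclear charge pulls the same shell inward, and grows down a group as new shells are added.
These span different periods and groups, so the two trends combine.
Cl > O: period and group pull opposite ways; the down-group shift dominates (99 vs 63 pm).
Ge > Cl: relative to Cl, both the across-period and down-group shifts push Ge's atomic radius up.
I > Ge: period and group pull opposite ways; the down-group shift dominates (133 vs 121 pm).
Sr > I: Sr lies to the left of I in period 5, so the across-period effect alone puts Sr larger.
Cs > Sr: relative to Sr, both the across-period and down-group shifts push Cs's atomic radius up.
Approximate values (pm): O 63, Cl 99, Ge 121, Sr 185, I 133, Cs 232.
So from smallest to largest: O < Cl < Ge < I < Sr < Cs.

O, Cl, Ge, I, Sr, Cs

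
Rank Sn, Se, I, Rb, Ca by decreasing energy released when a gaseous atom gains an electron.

Ca is in period 4, group 2; Se is in period 4, group 16; Rb is in period 5, group 1; Sn is in period 5, group 14; I is in period 5, group 17.
Atoms with high Z_eff and room in the valence shell (especially the halogens) have the most exothermic electron affinities.
Neither a single period nor a single group — weigh both effects.
Rb > Ca: this pair runs against the simple trend — see the exception note.
Sn > Rb: Sn lies to the right of Rb in period 5, so the across-period effect alone puts Sn higher.
Se > Sn: relative to Sn, both the across-period and down-group shifts push Se's electron affinity up.
I > Se: period and group pull opposite ways; the across-period shift dominates (295 vs 195 kJ/mol).
Note the exception: Rb has a higher electron affinity than Ca, contrary to the simple trend — adding an electron to Ca (ns²) has to open a new, higher-energy np subshell, which is unfavourable.
Approximate values (kJ/mol): Ca 2, Se 195, Rb 47, Sn 107, I 295.
So from highest to lowest: I > Se > Sn > Rb > Ca.

I, Se, Sn, Rb, Ca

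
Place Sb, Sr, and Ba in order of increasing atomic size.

Sb < Sr < Ba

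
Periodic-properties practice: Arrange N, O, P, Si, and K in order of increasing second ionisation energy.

IE_2 is the cost of taking one more electron from the +1 cation: N⁺ still has 4 valence electrons; O⁺ still has 5 valence electrons; P⁺ still has 4 valence electrons; Si⁺ still has 3 valence electrons; K⁺ is the bare [Ar] core.
Usually core removal costs more than valence removal, but here the competition is close: a tightly held n=2 valence electron can cost more to remove than an n=3 core electron, so the actual values have to decide it.
Valence configurations: N⁺ [He]2s²2p², O⁺ [He]2s²2p³, P⁺ [Ne]3s²3p², Si⁺ [Ne]3s²3p¹.
Tabulated IE_2 (kJ/mol): N 2856, O 3388, P 1907, Si 1577, K 3052.
Overall IE_2 order: Si < P < N < K < O.

Si < P < N < K < O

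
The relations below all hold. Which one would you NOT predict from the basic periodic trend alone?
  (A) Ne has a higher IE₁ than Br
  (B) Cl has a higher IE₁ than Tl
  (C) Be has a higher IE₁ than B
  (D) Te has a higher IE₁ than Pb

The general trend: IE₁ increases across a period and decreases down a group.
(A) Ne (period 2, group 18) vs Br (period 4, group 17): the stated order agrees with the simple trend.
(B) Cl (period 3, group 17) vs Tl (period 6, group 13): the stated order agrees with the simple trend.
(C) Be (period 2, group 2) vs B (period 2, group 13): the stated order contradicts the simple trend.
(D) Te (period 5, group 16) vs Pb (period 6, group 14): the stated order agrees with the simple trend.
The exception is (C): removing B's lone 2p electron is easier than breaking Be's filled 2s².

(C)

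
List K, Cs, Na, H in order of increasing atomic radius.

H is in period 1, group 1; Na is in period 3, group 1; K is in period 4, group 1; Cs is in period 6, group 1.
Moving right in a period, electrons are added to the same shell under a stronger nuclear pull, so atoms get smaller; moving down, a new shell is opened and atoms get larger.
All are in group 1, so atomic radius increases down the group.
So from smallest to largest: H < Na < K < Cs.

H < Na < K < Cs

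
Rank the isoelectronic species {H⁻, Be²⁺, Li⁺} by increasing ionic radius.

Be²⁺, Li⁺, H⁻

All of these have 2 electrons, so size is governed by nuclear charge alone: the more protons, the stronger the pull on the same electron cloud, and the smaller the ion.
Nuclear charges: Be²⁺ (Z=4), Li⁺ (Z=3), H⁻ (Z=1).
Smallest to largest: Be²⁺ < Li⁺ < H⁻.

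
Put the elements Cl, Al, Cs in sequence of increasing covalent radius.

Cl, Al, Cs

Al is in period 3, group 13; Cl is in period 3, group 17; Cs is in period 6, group 1.
Radius decreases left→right (rising Z_eff, same n) and increases top→bottom (higher n).
Here both period and group differ, so the two effects have to be weighed against each other.
Al > Cl: both are in period 3; the period trend gives Al the larger value.
Cs > Al: both effects reinforce here, so Cs is clearly the larger of the two.
For reference (pm): Al 126, Cl 99, Cs 232.
So from smallest to largest: Cl < Al < Cs.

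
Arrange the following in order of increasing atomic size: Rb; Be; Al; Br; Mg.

Be < Br < Al < Mg < Rb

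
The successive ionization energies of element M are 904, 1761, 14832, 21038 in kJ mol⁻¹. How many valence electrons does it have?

2

Look for the largest jump between consecutive ionization energies: IE3/IE2 ≈ 8.4, far larger than any earlier ratio.
That jump marks the point where a core electron is being removed. So the atom has 2 valence electrons.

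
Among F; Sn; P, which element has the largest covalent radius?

F is in period 2, group 17; P is in period 3, group 15; Sn is in period 5, group 14.
Across a period the added protons contract the valence shell; down a group each new principal shell makes the atom larger.
Neither a single period nor a single group — weigh both effects.
P > F: both effects reinforce here, so P is clearly the larger of the two.
Sn > P: relative to P, both the across-period and down-group shifts push Sn's atomic radius up.
Tabulated atomic radius (pm): F 64, P 111, Sn 140.
The largest covalent radius among these belongs to Sn.

Sn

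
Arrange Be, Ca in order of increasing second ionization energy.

Ca, Be

Consider each +1 ion: Be⁺ still has 1 valence electron; Ca⁺ still has 1 valence electron.
All are still removing valence electrons, so compare the +1 ions as you would atoms: IE_2 generally rises across a period (higher Z_eff) and falls down a group (larger shell), subject to the usual subshell exceptions.
Valence configurations: Be⁺ [He]2s¹, Ca⁺ [Ar]4s¹.
The numbers (kJ/mol): Be 1757, Ca 1145.
Hence IE_2: Ca < Be.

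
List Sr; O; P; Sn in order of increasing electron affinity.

Sr < P < Sn < O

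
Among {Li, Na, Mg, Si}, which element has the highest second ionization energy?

The second ionization energy removes an electron from the +1 ion. For each element: Li⁺ is the bare [He] core; Na⁺ is the bare [Ne] core; Mg⁺ still has 1 valence electron; Si⁺ still has 3 valence electrons.
Breaking into a closed-shell core is much more expensive than removing a leftover valence electron — Na and Li have the largest IE_2 here.
Valence configurations: Mg⁺ [Ne]3s¹, Si⁺ [Ne]3s²3p¹.
Tabulated IE_2 (kJ/mol): Li 7298, Na 4562, Mg 1451, Si 1577.
So the second ionization energies run Mg < Si < Na < Li.

Li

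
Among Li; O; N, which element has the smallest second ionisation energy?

Consider each +1 ion: Li⁺ is the bare [He] core; O⁺ still has 5 valence electrons; N⁺ still has 4 valence electrons.
Pulling an electron out of a noble-gas core costs far more than removing a remaining valence electron, so Li sits at the high end of IE_2.
Valence configurations: O⁺ [He]2s²2p³, N⁺ [He]2s²2p².
The numbers (kJ/mol): Li 7298, O 3388, N 2856.
Overall IE_2 order: N < O < Li.

N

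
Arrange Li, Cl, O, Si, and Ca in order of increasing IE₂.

Ca, Si, Cl, O, Li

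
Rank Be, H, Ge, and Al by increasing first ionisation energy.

Al < Ge < Be < H

H is in period 1, group 1; Be is in period 2, group 2; Al is in period 3, group 13; Ge is in period 4, group 14.
Across a period the outer electron is held more tightly (higher IE₁); down a group it sits in a higher shell, more shielded, and comes off more easily.
A diagonal step moves right (one effect) and down (the opposite effect) at once.
Ge > Al: the two effects oppose for this pair; the across-period effect wins (762 vs 578 kJ/mol).
Be > Ge: the two effects oppose for this pair; the down-group effect wins (900 vs 762 kJ/mol).
H > Be: the two effects oppose for this pair; the down-group effect wins (1312 vs 900 kJ/mol).
Approximate values (kJ/mol): H 1312, Be 900, Al 578, Ge 762.
So from lowest to highest: Al < Ge < Be < H.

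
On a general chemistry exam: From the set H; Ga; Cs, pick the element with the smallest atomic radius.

H

Radius decreases left→right (rising Z_eff, same n) and increases top→bottom (higher n).
Neither a single period nor a single group — weigh both effects.
Ga > H: period and group pull opposite ways; the down-group shift dominates (124 vs 32 pm).
Cs > Ga: relative to Ga, both the across-period and down-group shifts push Cs's atomic radius up.
Tabulated atomic radius (pm): H 32, Ga 124, Cs 232.
The smallest atomic radius among these belongs to H.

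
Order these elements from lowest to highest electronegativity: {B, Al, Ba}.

Ba, Al, B

B is in period 2, group 13; Al is in period 3, group 13; Ba is in period 6, group 2.
Smaller atoms with higher effective nuclear charge are more electronegative.
Neither a single period nor a single group — weigh both effects.
Al > Ba: both effects reinforce here, so Al is clearly the higher of the two.
B > Al: B sits above Al in group 13, so the down-group effect alone puts B higher.
For reference (Pauling): B 2.04, Al 1.61, Ba 0.89.
So from lowest to highest: Ba < Al < B.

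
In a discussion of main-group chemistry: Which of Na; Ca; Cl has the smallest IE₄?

Cl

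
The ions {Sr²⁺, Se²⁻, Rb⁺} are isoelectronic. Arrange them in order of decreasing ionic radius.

All of these have 36 electrons, so size is governed by nuclear charge alone: the more protons, the stronger the pull on the same electron cloud, and the smaller the ion.
Nuclear charges: Sr²⁺ (Z=38), Rb⁺ (Z=37), Se²⁻ (Z=34).
Largest to smallest: Se²⁻ > Rb⁺ > Sr²⁺.

Se²⁻ > Rb⁺ > Sr²⁺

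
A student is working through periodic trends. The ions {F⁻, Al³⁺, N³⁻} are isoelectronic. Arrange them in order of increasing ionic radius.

All of these have 10 electrons, so size is governed by nuclear charge alone: the more protons, the stronger the pull on the same electron cloud, and the smaller the ion.
Nuclear charges: Al³⁺ (Z=13), F⁻ (Z=9), N³⁻ (Z=7).
Smallest to largest: Al³⁺ < F⁻ < N³⁻.

Al³⁺, F⁻, N³⁻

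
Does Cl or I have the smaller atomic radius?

Cl

Cl is in period 3, group 17; I is in period 5, group 17.
Moving right in a period, electrons are added to the same shell under a stronger nuclear pull, so atoms get smaller; moving down, a new shell is opened and atoms get larger.
All are in group 17, so atomic radius increases down the group.
So Cl has the smaller atomic radius (Cl < I).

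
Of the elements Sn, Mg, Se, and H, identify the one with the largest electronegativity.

Se

Electronegativity increases across a period and decreases down a group, tracking effective nuclear charge and atomic size.
Here both period and group differ, so the two effects have to be weighed against each other.
Sn > Mg: the two effects oppose for this pair; the across-period effect wins (1.96 vs 1.31).
H > Sn: period and group pull opposite ways; the down-group shift dominates (2.20 vs 1.96).
Se > H: the two effects oppose for this pair; the across-period effect wins (2.55 vs 2.20).
Tabulated electronegativity (Pauling): H 2.20, Mg 1.31, Se 2.55, Sn 1.96.
The largest electronegativity among these belongs to Se.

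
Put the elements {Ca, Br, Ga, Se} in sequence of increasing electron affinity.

Ca < Ga < Se < Br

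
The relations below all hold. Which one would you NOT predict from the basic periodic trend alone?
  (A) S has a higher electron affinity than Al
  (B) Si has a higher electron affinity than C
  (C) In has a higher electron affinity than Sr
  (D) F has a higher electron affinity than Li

The general trend: electron affinity increases across a period and decreases down a group.
(A) S (period 3, group 16) vs Al (period 3, group 13): the stated order agrees with the simple trend.
(B) Si (period 3, group 14) vs C (period 2, group 14): the stated order contradicts the simple trend.
(C) In (period 5, group 13) vs Sr (period 5, group 2): the stated order agrees with the simple trend.
(D) F (period 2, group 17) vs Li (period 2, group 1): the stated order agrees with the simple trend.
The exception is (B): Si's larger, more diffuse 3p orbitals accept an added electron slightly more readily than C's compact 2p.

(B)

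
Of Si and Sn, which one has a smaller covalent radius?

Si

Si is in period 3, group 14; Sn is in period 5, group 14.
Across a period the added protons contract the valence shell; down a group each new principal shell makes the atom larger.
All are in group 14, so atomic radius increases down the group.
So Si has the smaller covalent radius (Si < Sn).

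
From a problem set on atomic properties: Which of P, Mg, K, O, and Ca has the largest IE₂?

O

The second ionization energy removes an electron from the +1 ion. For each element: P⁺ still has 4 valence electrons; Mg⁺ still has 1 valence electron; K⁺ is the bare [Ar] core; O⁺ still has 5 valence electrons; Ca⁺ still has 1 valence electron.
Usually core removal costs more than valence removal, but here the competition is close: a tightly held n=2 valence electron can cost more to remove than an n=3 core electron, so the actual values have to decide it.
Valence configurations: P⁺ [Ne]3s²3p², Mg⁺ [Ne]3s¹, O⁺ [He]2s²2p³, Ca⁺ [Ar]4s¹.
Approximate IE_2 values (kJ/mol): P 1907, Mg 1451, K 3052, O 3388, Ca 1145.
So the second ionization energies run Ca < Mg < P < K < O.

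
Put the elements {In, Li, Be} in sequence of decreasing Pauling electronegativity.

In > Be > Li

Li is in period 2, group 1; Be is in period 2, group 2; In is in period 5, group 13.
Electronegativity increases across a period and decreases down a group, tracking effective nuclear charge and atomic size.
These span different periods and groups, so the two trends combine.
Be > Li: both are in period 2; the period trend gives Be the larger value.
In > Be: period and group pull opposite ways; the across-period shift dominates (1.78 vs 1.57).
For reference (Pauling): Li 0.98, Be 1.57, In 1.78.
So from highest to lowest: In > Be > Li.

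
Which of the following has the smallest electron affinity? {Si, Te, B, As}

Electron affinity generally becomes more exothermic across a period toward the halogens and less exothermic down a group.
These sit on a diagonal, where the across-period and down-group effects partly cancel.
As > B: period and group pull opposite ways; the across-period shift dominates (78 vs 27 kJ/mol).
Si > As: the two effects oppose for this pair; the down-group effect wins (134 vs 78 kJ/mol).
Te > Si: the two effects oppose for this pair; the across-period effect wins (190 vs 134 kJ/mol).
For reference (kJ/mol): B 27, Si 134, As 78, Te 190.
The smallest electron affinity among these belongs to B.

B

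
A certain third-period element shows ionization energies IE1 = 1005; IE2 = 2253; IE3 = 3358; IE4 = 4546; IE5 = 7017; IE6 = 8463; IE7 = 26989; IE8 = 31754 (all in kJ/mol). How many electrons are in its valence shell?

6

Look for the largest jump between consecutive ionization energies: IE7/IE6 ≈ 3.2, far larger than any earlier ratio.
That jump marks the point where a core electron is being removed. So the atom has 6 valence electrons.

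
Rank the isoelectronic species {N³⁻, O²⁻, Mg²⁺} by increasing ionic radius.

All of these have 10 electrons, so size is governed by nuclear charge alone: the more protons, the stronger the pull on the same electron cloud, and the smaller the ion.
Nuclear charges: Mg²⁺ (Z=12), O²⁻ (Z=8), N³⁻ (Z=7).
Smallest to largest: Mg²⁺ < O²⁻ < N³⁻.

Mg²⁺ < O²⁻ < N³⁻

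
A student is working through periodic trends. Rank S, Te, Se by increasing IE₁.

Across a period the outer electron is held more tightly (higher IE₁); down a group it sits in a higher shell, more shielded, and comes off more easily.
All are in group 16, so first ionization energy increases up the group.
So from lowest to highest: Te < Se < S.

Te, Se, S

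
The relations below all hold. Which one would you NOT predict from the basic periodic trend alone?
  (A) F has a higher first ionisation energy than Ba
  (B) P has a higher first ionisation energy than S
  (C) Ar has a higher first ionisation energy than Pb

The general trend: first ionisation energy increases across a period and decreases down a group.
(A) F (period 2, group 17) vs Ba (period 6, group 2): the stated order agrees with the simple trend.
(B) P (period 3, group 15) vs S (period 3, group 16): the stated order contradicts the simple trend.
(C) Ar (period 3, group 18) vs Pb (period 6, group 14): the stated order agrees with the simple trend.
The exception is (B): S (3p⁴) ionizes more easily than half-filled P (3p³) because the paired 3p electron in S is pushed out by e⁻–e⁻ repulsion.

(B)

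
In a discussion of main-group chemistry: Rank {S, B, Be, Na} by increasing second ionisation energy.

The second ionization energy removes an electron from the +1 ion. For each element: S⁺ still has 5 valence electrons; B⁺ still has 2 valence electrons; Be⁺ still has 1 valence electron; Na⁺ is the bare [Ne] core.
Core electrons are held far more tightly than valence electrons, so Na tops the IE_2 order.
Valence configurations: S⁺ [Ne]3s²3p³, B⁺ [He]2s², Be⁺ [He]2s¹.
Tabulated IE_2 (kJ/mol): S 2252, B 2427, Be 1757, Na 4562.
So the second ionization energies run Be < S < B < Na.

Be < S < B < Na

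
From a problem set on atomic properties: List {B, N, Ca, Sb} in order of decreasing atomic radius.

B is in period 2, group 13; N is in period 2, group 15; Ca is in period 4, group 2; Sb is in period 5, group 15.
Atomic radius shrinks across a period as nuclear charge pulls the same shell inward, and grows down a group as new shells are added.
These span different periods and groups, so the two trends combine.
B > N: B lies to the left of N in period 2, so the across-period effect alone puts B larger.
Sb > B: the two effects oppose for this pair; the down-group effect wins (140 vs 85 pm).
Ca > Sb: period and group pull opposite ways; the across-period shift dominates (171 vs 140 pm).
Approximate values (pm): B 85, N 71, Ca 171, Sb 140.
So from largest to smallest: Ca > Sb > B > N.

Ca > Sb > B > N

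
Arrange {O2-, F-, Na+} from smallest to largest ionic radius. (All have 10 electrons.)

Na+ < F- < O2-

All of these have 10 electrons, so size is governed by nuclear charge alone: the more protons, the stronger the pull on the same electron cloud, and the smaller the ion.
Nuclear charges: Na+ (Z=11), F- (Z=9), O2- (Z=8).
Smallest to largest: Na+ < F- < O2-.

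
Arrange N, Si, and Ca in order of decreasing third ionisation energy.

Ca > N > Si

The third ionization energy removes an electron from the +2 ion. For each element: N²⁺ still has 3 valence electrons; Si²⁺ still has 2 valence electrons; Ca²⁺ is the bare [Ar] core.
Breaking into a closed-shell core is much more expensive than removing a leftover valence electron — Ca has the largest IE_3 here.
Valence configurations: N²⁺ [He]2s²2p¹, Si²⁺ [Ne]3s².
The numbers (kJ/mol): N 4578, Si 3232, Ca 4912.
Hence IE_3: Si < N < Ca.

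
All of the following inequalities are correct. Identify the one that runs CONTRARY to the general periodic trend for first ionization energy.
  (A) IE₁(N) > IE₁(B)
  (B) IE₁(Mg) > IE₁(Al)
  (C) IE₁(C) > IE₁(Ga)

(B)

The general trend: first ionization energy increases across a period and decreases down a group.
(A) N (period 2, group 15) vs B (period 2, group 13): the stated order agrees with the simple trend.
(B) Mg (period 3, group 2) vs Al (period 3, group 13): the stated order contradicts the simple trend.
(C) C (period 2, group 14) vs Ga (period 4, group 13): the stated order agrees with the simple trend.
The exception is (B): Al's single 3p electron is easier to remove than one from Mg's filled 3s².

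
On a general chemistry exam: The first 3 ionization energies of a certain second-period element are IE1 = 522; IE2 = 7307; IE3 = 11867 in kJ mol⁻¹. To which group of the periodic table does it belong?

Group 1

Look for the largest jump between consecutive ionization energies: IE2/IE1 ≈ 14.0, far larger than any earlier ratio.
That jump marks the point where a core electron is being removed. So the atom has 1 valence electron.
A main-group element with 1 valence electron is in group 1.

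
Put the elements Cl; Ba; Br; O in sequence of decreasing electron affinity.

Cl > Br > O > Ba

Electron affinity generally becomes more exothermic across a period toward the halogens and less exothermic down a group.
These span different periods and groups, so the two trends combine.
O > Ba: both effects reinforce here, so O is clearly the higher of the two.
Br > O: the two effects oppose for this pair; the across-period effect wins (325 vs 141 kJ/mol).
Cl > Br: Cl sits above Br in group 17, so the down-group effect alone puts Cl higher.
Approximate values (kJ/mol): O 141, Cl 349, Br 325, Ba 14.
So from highest to lowest: Cl > Br > O > Ba.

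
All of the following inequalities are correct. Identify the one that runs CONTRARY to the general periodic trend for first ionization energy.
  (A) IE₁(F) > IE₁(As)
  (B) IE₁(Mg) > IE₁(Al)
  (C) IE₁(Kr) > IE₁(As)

(B)

The general trend: first ionization energy increases across a period and decreases down a group.
(A) F (period 2, group 17) vs As (period 4, group 15): the stated order agrees with the simple trend.
(B) Mg (period 3, group 2) vs Al (period 3, group 13): the stated order contradicts the simple trend.
(C) Kr (period 4, group 18) vs As (period 4, group 15): the stated order agrees with the simple trend.
The exception is (B): Al's single 3p electron is easier to remove than one from Mg's filled 3s².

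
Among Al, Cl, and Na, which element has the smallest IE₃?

Al

IE_3 is the cost of taking one more electron from the +2 cation: Al²⁺ still has 1 valence electron; Cl²⁺ still has 5 valence electrons; Na²⁺ is already 1 electron into the core.
Core electrons are held far more tightly than valence electrons, so Na tops the IE_3 order.
Valence configurations: Al²⁺ [Ne]3s¹, Cl²⁺ [Ne]3s²3p³.
Tabulated IE_3 (kJ/mol): Al 2745, Cl 3822, Na 6910.
Overall IE_3 order: Al < Cl < Na.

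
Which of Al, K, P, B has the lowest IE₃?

Al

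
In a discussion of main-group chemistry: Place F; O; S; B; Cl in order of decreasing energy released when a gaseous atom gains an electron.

Adding an electron releases more energy for atoms nearer the top right (short of the noble gases).
Here both period and group differ, so the two effects have to be weighed against each other.
O > B: both are in period 2; the period trend gives O the larger value.
S > O: this pair runs against the simple trend — see the exception note.
F > S: relative to S, both the across-period and down-group shifts push F's electron affinity up.
Cl > F: this pair runs against the simple trend — see the exception note.
Note the exception: S has a higher electron affinity than O, contrary to the simple trend — the compact 2p subshell of O repels the added electron more than S's larger 3p does.
Note the exception: Cl has a higher electron affinity than F, contrary to the simple trend — F's small 2p subshell makes the incoming electron feel strong e⁻–e⁻ repulsion, so Cl actually releases more energy on gaining an electron.
For reference (kJ/mol): B 27, O 141, F 328, S 200, Cl 349.
So from highest to lowest: Cl > F > S > O > B.

Cl, F, S, O, B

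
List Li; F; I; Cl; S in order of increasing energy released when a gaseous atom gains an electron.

Li is in period 2, group 1; F is in period 2, group 17; S is in period 3, group 16; Cl is in period 3, group 17; I is in period 5, group 17.
Atoms with high Z_eff and room in the valence shell (especially the halogens) have the most exothermic electron affinities.
Here both period and group differ, so the two effects have to be weighed against each other.
S > Li: the two effects oppose for this pair; the across-period effect wins (200 vs 60 kJ/mol).
I > S: period and group pull opposite ways; the across-period shift dominates (295 vs 200 kJ/mol).
F > I: they share group 17; the group trend gives F the larger value.
Cl > F: this pair runs against the simple trend — see the exception note.
Note the exception: Cl has a higher electron affinity than F, contrary to the simple trend — F's small 2p subshell makes the incoming electron feel strong e⁻–e⁻ repulsion, so Cl actually releases more energy on gaining an electron.
Approximate values (kJ/mol): Li 60, F 328, S 200, Cl 349, I 295.
So from lowest to highest: Li < S < I < F < Cl.

Li < S < I < F < Cl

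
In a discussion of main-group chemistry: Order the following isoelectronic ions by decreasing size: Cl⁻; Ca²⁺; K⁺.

Cl⁻, K⁺, Ca²⁺

All of these have 18 electrons, so size is governed by nuclear charge alone: the more protons, the stronger the pull on the same electron cloud, and the smaller the ion.
Nuclear charges: Ca²⁺ (Z=20), K⁺ (Z=19), Cl⁻ (Z=17).
Largest to smallest: Cl⁻ > K⁺ > Ca²⁺.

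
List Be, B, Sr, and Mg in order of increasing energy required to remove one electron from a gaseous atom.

Be is in period 2, group 2; B is in period 2, group 13; Mg is in period 3, group 2; Sr is in period 5, group 2.
Across a period the outer electron is held more tightly (higher IE₁); down a group it sits in a higher shell, more shielded, and comes off more easily.
These span different periods and groups, so the two trends combine.
Mg > Sr: Mg sits above Sr in group 2, so the down-group effect alone puts Mg higher.
B > Mg: relative to Mg, both the across-period and down-group shifts push B's first ionization energy up.
Be > B: this pair runs against the simple trend — see the exception note.
Note the exception: Be has a higher first ionization energy than B, contrary to the simple trend — removing B's lone 2p electron is easier than breaking Be's filled 2s².
Approximate values (kJ/mol): Be 900, B 801, Mg 738, Sr 550.
So from lowest to highest: Sr < Mg < B < Be.

Sr < Mg < B < Be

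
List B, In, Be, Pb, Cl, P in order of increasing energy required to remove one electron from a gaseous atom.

First ionization energy rises across a period (greater Z_eff holds electrons more tightly) and falls down a group (valence electrons are farther from the nucleus).
These span different periods and groups, so the two trends combine.
Pb > In: the two effects oppose for this pair; the across-period effect wins (716 vs 558 kJ/mol).
B > Pb: the two effects oppose for this pair; the down-group effect wins (801 vs 716 kJ/mol).
Be > B: this pair runs against the simple trend — see the exception note.
P > Be: the two effects oppose for this pair; the across-period effect wins (1012 vs 900 kJ/mol).
Cl > P: Cl lies to the right of P in period 3, so the across-period effect alone puts Cl higher.
Note the exception: Be has a higher first ionization energy than B, contrary to the simple trend — removing B's lone 2p electron is easier than breaking Be's filled 2s².
Approximate values (kJ/mol): Be 900, B 801, P 1012, Cl 1251, In 558, Pb 716.
So from lowest to highest: In < Pb < B < Be < P < Cl.

In < Pb < B < Be < P < Cl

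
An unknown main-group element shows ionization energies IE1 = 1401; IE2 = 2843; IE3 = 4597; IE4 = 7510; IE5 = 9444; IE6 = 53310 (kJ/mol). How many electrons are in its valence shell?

Look for the largest jump between consecutive ionization energies: IE6/IE5 ≈ 5.6, far larger than any earlier ratio.
That jump marks the point where a core electron is being removed. So the atom has 5 valence electrons.

5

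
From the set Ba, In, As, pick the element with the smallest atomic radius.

Moving right in a period, electrons are added to the same shell under a stronger nuclear pull, so atoms get smaller; moving down, a new shell is opened and atoms get larger.
Here both period and group differ, so the two effects have to be weighed against each other.
In > As: both effects reinforce here, so In is clearly the larger of the two.
Ba > In: both effects reinforce here, so Ba is clearly the larger of the two.
For reference (pm): As 121, In 142, Ba 196.
The smallest atomic radius among these belongs to As.

As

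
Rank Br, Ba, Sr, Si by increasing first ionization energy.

Ba < Sr < Si < Br

Removing the outermost electron gets harder across a period and easier down a group.
Here both period and group differ, so the two effects have to be weighed against each other.
Sr > Ba: Sr sits above Ba in group 2, so the down-group effect alone puts Sr higher.
Si > Sr: relative to Sr, both the across-period and down-group shifts push Si's first ionization energy up.
Br > Si: the two effects oppose for this pair; the across-period effect wins (1140 vs 786 kJ/mol).
Tabulated first ionization energy (kJ/mol): Si 786, Br 1140, Sr 550, Ba 503.
So from lowest to highest: Ba < Sr < Si < Br.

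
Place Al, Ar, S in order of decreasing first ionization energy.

Ar > S > Al

Al is in period 3, group 13; S is in period 3, group 16; Ar is in period 3, group 18.
Across a period the outer electron is held more tightly (higher IE₁); down a group it sits in a higher shell, more shielded, and comes off more easily.
All lie in period 3, so first ionization energy increases left to right.
So from highest to lowest: Ar > S > Al.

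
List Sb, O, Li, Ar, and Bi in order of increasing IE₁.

Li is in period 2, group 1; O is in period 2, group 16; Ar is in period 3, group 18; Sb is in period 5, group 15; Bi is in period 6, group 15.
Removing the outermost electron gets harder across a period and easier down a group.
These span different periods and groups, so the two trends combine.
Bi > Li: the two effects oppose for this pair; the across-period effect wins (703 vs 520 kJ/mol).
Sb > Bi: Sb sits above Bi in group 15, so the down-group effect alone puts Sb higher.
O > Sb: relative to Sb, both the across-period and down-group shifts push O's first ionization energy up.
Ar > O: period and group pull opposite ways; the across-period shift dominates (1521 vs 1314 kJ/mol).
For reference (kJ/mol): Li 520, O 1314, Ar 1521, Sb 831, Bi 703.
So from lowest to highest: Li < Bi < Sb < O < Ar.

Li < Bi < Sb < O < Ar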